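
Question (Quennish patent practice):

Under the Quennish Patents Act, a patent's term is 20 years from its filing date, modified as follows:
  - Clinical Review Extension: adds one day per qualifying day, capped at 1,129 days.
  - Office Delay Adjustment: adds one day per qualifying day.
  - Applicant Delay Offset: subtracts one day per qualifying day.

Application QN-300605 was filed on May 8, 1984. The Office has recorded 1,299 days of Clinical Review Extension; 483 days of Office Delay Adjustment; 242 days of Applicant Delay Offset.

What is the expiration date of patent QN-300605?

Base term: filing date + 20 years → 8 May 2004.
Clinical Review Extension: 1299 days claimed exceeds the 1129-day cap, so +1129 days → 11 June 2007.
Office Delay Adjustment: +483 days → 6 October 2008.
Applicant Delay Offset: −242 days → 7 February 2008.

2008-02-07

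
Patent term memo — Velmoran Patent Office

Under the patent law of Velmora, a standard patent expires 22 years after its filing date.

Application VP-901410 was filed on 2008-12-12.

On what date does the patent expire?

Filing date + 22 years → 12 December 2030.

2030-12-12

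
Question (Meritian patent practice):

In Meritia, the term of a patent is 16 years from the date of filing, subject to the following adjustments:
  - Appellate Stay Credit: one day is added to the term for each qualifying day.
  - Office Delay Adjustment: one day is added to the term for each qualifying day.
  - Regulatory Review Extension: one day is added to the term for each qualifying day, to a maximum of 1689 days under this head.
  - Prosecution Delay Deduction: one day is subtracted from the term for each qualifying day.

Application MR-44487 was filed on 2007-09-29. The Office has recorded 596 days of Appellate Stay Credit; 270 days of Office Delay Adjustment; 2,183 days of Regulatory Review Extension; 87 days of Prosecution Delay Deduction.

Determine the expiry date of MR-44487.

2030-07-02

Base term: filing date + 16 years → 29 September 2023.
Appellate Stay Credit: +596 days → 17 May 2025.
Office Delay Adjustment: +270 days → 11 February 2026.
Regulatory Review Extension: 2183 days claimed exceeds the 1689-day cap, so +1689 days → 27 September 2030.
Prosecution Delay Deduction: −87 days → 2 July 2030.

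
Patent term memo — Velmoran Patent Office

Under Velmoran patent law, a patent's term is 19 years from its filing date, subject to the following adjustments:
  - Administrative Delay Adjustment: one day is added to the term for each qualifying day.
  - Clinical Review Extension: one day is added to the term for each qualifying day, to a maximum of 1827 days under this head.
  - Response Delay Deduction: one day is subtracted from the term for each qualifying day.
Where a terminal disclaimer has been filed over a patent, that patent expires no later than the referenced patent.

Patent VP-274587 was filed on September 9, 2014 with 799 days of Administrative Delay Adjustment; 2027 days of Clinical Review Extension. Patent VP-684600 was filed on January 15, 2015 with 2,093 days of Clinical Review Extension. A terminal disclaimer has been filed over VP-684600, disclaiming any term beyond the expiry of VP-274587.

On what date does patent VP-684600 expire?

January 16, 2039

Natural term of VP-684600:
  Base: filing + 19 years → 15 January 2034.
  Clinical Review Extension: 2093 days claimed exceeds the 1827-day cap, so +1827 days → 16 January 2039.
Expiry of referenced patent VP-274587:
  Base: filing + 19 years → 9 September 2033.
  Administrative Delay Adjustment: +799 days → 17 November 2035.
  Clinical Review Extension: 2027 days claimed exceeds the 1827-day cap, so +1827 days → 17 November 2040.
Terminal disclaimer: VP-684600 expires on the earlier of 16 January 2039 and 17 November 2040.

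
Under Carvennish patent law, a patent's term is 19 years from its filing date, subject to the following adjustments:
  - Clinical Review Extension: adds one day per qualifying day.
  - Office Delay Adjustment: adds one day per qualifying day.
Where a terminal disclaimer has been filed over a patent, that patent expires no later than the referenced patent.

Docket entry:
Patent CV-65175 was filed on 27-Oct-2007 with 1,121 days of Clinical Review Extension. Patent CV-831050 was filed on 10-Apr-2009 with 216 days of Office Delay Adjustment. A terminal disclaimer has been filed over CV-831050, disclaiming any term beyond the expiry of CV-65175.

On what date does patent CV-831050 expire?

Natural term of CV-831050:
  Base: filing + 19 years → 10 April 2028.
  Office Delay Adjustment: +216 days → 12 November 2028.
Expiry of referenced patent CV-65175:
  Base: filing + 19 years → 27 October 2026.
  Clinical Review Extension: +1121 days → 21 November 2029.
Terminal disclaimer: CV-831050 expires on the earlier of 12 November 2028 and 21 November 2029.

2028-11-12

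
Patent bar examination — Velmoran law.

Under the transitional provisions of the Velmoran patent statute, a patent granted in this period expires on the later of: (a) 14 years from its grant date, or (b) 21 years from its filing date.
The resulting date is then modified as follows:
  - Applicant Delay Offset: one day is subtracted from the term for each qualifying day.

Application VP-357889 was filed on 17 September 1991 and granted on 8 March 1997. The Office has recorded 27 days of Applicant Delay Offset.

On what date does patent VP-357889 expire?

(a) grant + 14 years → 8 March 2011.
(b) filing + 21 years → 17 September 2012.
Later of the two: 17 September 2012.
Applicant Delay Offset: −27 days → 21 August 2012.

August 21, 2012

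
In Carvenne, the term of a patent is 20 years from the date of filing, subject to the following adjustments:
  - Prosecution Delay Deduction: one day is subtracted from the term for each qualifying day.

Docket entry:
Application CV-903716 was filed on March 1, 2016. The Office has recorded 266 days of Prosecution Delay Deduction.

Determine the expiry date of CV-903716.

June 9, 2035

Base term: filing date + 20 years → 1 March 2036.
Prosecution Delay Deduction: −266 days → 9 June 2035.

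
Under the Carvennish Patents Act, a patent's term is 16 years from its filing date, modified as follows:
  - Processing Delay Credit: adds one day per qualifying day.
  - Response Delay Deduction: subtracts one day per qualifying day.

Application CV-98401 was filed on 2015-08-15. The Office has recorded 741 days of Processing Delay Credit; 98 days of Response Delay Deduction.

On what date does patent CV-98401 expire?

Base term: filing date + 16 years → 15 August 2031.
Processing Delay Credit: +741 days → 25 August 2033.
Response Delay Deduction: −98 days → 19 May 2033.

2033-05-19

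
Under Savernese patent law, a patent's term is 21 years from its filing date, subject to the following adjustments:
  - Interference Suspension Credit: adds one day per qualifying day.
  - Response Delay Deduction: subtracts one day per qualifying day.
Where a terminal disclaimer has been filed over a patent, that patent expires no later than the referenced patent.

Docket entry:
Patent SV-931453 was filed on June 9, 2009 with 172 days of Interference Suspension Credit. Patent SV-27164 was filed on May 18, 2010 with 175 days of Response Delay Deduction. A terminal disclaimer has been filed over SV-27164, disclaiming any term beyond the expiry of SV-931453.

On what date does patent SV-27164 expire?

November 24, 2030

Natural term of SV-27164:
  Base: filing + 21 years → 18 May 2031.
  Response Delay Deduction: −175 days → 24 November 2030.
Expiry of referenced patent SV-931453:
  Base: filing + 21 years → 9 June 2030.
  Interference Suspension Credit: +172 days → 28 November 2030.
Terminal disclaimer: SV-27164 expires on the earlier of 24 November 2030 and 28 November 2030.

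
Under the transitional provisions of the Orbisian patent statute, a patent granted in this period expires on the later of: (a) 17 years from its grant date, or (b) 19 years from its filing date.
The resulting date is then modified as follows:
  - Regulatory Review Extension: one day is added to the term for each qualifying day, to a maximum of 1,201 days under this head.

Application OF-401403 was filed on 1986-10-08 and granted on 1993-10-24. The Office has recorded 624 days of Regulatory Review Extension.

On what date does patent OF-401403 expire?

July 9, 2012

(a) grant + 17 years → 24 October 2010.
(b) filing + 19 years → 8 October 2005.
Later of the two: 24 October 2010.
Regulatory Review Extension: 624 days (within the 1201-day cap) → +624 days → 9 July 2012.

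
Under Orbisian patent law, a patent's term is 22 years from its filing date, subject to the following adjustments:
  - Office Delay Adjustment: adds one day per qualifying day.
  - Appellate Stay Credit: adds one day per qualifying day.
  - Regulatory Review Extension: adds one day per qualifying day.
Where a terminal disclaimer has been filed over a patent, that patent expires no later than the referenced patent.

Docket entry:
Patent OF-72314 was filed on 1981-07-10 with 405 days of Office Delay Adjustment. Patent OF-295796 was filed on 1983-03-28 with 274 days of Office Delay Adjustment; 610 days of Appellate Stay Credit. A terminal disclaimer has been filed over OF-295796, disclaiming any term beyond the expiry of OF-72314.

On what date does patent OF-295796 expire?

August 18, 2004

Natural term of OF-295796:
  Base: filing + 22 years → 28 March 2005.
  Office Delay Adjustment: +274 days → 27 December 2005.
  Appellate Stay Credit: +610 days → 29 August 2007.
Expiry of referenced patent OF-72314:
  Base: filing + 22 years → 10 July 2003.
  Office Delay Adjustment: +405 days → 18 August 2004.
Terminal disclaimer: OF-295796 expires on the earlier of 29 August 2007 and 18 August 2004.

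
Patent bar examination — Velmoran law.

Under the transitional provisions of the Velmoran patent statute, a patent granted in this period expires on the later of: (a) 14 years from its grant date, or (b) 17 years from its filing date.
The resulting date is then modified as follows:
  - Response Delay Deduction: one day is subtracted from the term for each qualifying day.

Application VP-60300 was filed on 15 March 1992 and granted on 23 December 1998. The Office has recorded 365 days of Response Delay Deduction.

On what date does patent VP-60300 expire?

(a) grant + 14 years → 23 December 2012.
(b) filing + 17 years → 15 March 2009.
Later of the two: 23 December 2012.
Response Delay Deduction: −365 days → 24 December 2011.

2011-12-24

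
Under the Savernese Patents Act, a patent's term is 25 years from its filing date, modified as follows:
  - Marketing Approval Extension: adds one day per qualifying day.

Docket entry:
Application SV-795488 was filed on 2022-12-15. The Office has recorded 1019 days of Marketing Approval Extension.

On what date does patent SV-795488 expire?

September 29, 2050

Base term: filing date + 25 years → 15 December 2047.
Marketing Approval Extension: +1019 days → 29 September 2050.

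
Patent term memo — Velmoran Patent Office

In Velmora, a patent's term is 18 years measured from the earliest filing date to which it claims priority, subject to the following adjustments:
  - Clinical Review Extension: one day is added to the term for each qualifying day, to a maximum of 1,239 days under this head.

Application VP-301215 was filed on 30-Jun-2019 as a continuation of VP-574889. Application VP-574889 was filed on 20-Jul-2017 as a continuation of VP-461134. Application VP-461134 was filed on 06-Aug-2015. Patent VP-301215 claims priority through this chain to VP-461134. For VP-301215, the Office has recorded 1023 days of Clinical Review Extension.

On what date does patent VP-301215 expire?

Earliest priority filing: 6 August 2015.
Base term: 6 August 2015 + 18 years → 6 August 2033.
Clinical Review Extension: 1023 days (within the 1239-day cap) → +1023 days → 25 May 2036.

May 25, 2036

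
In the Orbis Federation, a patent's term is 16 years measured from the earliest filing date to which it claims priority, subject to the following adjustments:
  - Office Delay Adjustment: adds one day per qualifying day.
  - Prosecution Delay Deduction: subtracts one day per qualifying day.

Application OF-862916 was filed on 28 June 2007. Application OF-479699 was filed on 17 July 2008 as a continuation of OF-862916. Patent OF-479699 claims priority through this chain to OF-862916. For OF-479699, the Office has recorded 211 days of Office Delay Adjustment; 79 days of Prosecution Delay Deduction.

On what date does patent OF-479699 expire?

Earliest priority filing: 28 June 2007.
Base term: 28 June 2007 + 16 years → 28 June 2023.
Office Delay Adjustment: +211 days → 25 January 2024.
Prosecution Delay Deduction: −79 days → 7 November 2023.

November 7, 2023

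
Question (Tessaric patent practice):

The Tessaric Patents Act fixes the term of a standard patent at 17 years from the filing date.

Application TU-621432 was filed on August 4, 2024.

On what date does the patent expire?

2041-08-04

Filing date + 17 years → 4 August 2041.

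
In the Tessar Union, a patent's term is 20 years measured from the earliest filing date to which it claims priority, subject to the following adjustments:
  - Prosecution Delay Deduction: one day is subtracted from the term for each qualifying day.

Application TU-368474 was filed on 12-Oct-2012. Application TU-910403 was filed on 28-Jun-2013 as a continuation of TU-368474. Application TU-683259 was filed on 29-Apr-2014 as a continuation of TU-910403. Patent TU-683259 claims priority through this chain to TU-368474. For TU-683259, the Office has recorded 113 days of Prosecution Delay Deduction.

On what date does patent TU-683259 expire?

2032-06-21

Earliest priority filing: 12 October 2012.
Base term: 12 October 2012 + 20 years → 12 October 2032.
Prosecution Delay Deduction: −113 days → 21 June 2032.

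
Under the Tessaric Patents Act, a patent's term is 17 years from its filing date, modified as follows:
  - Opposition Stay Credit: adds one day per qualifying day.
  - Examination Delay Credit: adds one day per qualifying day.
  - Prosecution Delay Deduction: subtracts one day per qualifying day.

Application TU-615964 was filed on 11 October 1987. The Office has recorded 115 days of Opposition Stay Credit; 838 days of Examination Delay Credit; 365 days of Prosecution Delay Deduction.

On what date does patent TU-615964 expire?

May 22, 2006

Base term: filing date + 17 years → 11 October 2004.
Opposition Stay Credit: +115 days → 3 February 2005.
Examination Delay Credit: +838 days → 22 May 2007.
Prosecution Delay Deduction: −365 days → 22 May 2006.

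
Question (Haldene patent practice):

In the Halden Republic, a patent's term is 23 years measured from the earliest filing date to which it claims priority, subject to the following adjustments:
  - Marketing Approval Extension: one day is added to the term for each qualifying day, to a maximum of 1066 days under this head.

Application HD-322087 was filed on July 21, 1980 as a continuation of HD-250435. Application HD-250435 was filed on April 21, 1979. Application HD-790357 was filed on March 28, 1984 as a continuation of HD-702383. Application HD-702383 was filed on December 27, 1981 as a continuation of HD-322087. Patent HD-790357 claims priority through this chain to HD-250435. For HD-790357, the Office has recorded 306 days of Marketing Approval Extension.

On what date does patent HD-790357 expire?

Earliest priority filing: 21 April 1979.
Base term: 21 April 1979 + 23 years → 21 April 2002.
Marketing Approval Extension: 306 days (within the 1066-day cap) → +306 days → 21 February 2003.

2003-02-21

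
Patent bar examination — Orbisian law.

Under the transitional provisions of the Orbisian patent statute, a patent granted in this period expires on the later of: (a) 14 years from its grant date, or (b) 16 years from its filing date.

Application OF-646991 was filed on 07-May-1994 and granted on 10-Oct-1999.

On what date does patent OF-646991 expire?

October 10, 2013

(a) grant + 14 years → 10 October 2013.
(b) filing + 16 years → 7 May 2010.
Later of the two: 10 October 2013.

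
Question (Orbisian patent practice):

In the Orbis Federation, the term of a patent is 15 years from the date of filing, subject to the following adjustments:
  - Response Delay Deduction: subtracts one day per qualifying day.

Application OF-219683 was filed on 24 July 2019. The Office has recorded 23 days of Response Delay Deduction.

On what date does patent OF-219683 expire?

2034-07-01

Base term: filing date + 15 years → 24 July 2034.
Response Delay Deduction: −23 days → 1 July 2034.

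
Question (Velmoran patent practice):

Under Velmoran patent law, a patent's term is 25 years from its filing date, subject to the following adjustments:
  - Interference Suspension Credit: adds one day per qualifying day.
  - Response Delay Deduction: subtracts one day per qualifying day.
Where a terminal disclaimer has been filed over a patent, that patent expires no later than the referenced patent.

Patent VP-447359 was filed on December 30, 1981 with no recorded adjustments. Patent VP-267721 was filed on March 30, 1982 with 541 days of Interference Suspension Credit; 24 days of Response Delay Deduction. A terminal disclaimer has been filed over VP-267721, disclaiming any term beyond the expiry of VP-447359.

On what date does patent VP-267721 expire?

Natural term of VP-267721:
  Base: filing + 25 years → 30 March 2007.
  Interference Suspension Credit: +541 days → 21 September 2008.
  Response Delay Deduction: −24 days → 28 August 2008.
Expiry of referenced patent VP-447359:
  Base: filing + 25 years → 30 December 2006.
Terminal disclaimer: VP-267721 expires on the earlier of 28 August 2008 and 30 December 2006.

2006-12-30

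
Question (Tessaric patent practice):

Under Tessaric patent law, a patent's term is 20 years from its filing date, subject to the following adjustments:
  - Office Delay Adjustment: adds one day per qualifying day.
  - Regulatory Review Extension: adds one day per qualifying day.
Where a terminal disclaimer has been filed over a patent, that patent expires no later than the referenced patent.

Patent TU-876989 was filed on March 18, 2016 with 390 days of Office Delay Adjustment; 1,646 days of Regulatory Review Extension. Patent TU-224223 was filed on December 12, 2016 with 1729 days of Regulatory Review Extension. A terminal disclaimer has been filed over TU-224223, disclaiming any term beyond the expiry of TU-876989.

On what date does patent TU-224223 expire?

September 6, 2041

Natural term of TU-224223:
  Base: filing + 20 years → 12 December 2036.
  Regulatory Review Extension: +1729 days → 6 September 2041.
Expiry of referenced patent TU-876989:
  Base: filing + 20 years → 18 March 2036.
  Office Delay Adjustment: +390 days → 12 April 2037.
  Regulatory Review Extension: +1646 days → 14 October 2041.
Terminal disclaimer: TU-224223 expires on the earlier of 6 September 2041 and 14 October 2041.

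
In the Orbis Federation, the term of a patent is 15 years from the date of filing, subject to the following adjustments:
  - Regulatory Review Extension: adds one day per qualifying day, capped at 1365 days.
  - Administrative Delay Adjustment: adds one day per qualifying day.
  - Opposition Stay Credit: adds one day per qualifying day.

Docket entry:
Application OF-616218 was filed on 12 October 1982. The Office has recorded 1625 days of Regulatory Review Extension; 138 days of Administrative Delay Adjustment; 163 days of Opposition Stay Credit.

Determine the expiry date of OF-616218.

Base term: filing date + 15 years → 12 October 1997.
Regulatory Review Extension: 1625 days claimed exceeds the 1365-day cap, so +1365 days → 8 July 2001.
Administrative Delay Adjustment: +138 days → 23 November 2001.
Opposition Stay Credit: +163 days → 5 May 2002.

2002-05-05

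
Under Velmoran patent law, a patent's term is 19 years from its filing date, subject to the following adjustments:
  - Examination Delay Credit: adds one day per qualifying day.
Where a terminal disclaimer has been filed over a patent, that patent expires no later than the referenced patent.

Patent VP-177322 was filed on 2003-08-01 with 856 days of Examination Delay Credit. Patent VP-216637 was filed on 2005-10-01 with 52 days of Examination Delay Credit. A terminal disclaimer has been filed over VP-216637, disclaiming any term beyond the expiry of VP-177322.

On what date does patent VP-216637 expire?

November 22, 2024

Natural term of VP-216637:
  Base: filing + 19 years → 1 October 2024.
  Examination Delay Credit: +52 days → 22 November 2024.
Expiry of referenced patent VP-177322:
  Base: filing + 19 years → 1 August 2022.
  Examination Delay Credit: +856 days → 4 December 2024.
Terminal disclaimer: VP-216637 expires on the earlier of 22 November 2024 and 4 December 2024.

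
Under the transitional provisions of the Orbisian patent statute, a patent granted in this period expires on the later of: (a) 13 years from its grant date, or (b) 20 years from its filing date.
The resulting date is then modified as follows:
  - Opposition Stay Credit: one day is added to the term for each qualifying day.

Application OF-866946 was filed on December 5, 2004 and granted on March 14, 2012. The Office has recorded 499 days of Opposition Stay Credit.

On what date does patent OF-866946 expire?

2026-07-26

(a) grant + 13 years → 14 March 2025.
(b) filing + 20 years → 5 December 2024.
Later of the two: 14 March 2025.
Opposition Stay Credit: +499 days → 26 July 2026.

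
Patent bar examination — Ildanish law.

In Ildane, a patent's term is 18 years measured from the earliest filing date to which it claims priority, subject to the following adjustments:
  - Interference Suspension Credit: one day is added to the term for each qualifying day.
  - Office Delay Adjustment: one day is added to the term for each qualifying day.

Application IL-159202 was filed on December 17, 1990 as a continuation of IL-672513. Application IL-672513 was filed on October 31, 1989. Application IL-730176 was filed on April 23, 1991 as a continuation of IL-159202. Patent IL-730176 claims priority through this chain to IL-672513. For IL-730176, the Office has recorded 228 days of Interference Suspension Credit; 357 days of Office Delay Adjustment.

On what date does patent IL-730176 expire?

Earliest priority filing: 31 October 1989.
Base term: 31 October 1989 + 18 years → 31 October 2007.
Interference Suspension Credit: +228 days → 15 June 2008.
Office Delay Adjustment: +357 days → 7 June 2009.

2009-06-07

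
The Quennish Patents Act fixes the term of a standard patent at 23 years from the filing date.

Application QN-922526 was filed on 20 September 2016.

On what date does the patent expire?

September 20, 2039

Filing date + 23 years → 20 September 2039.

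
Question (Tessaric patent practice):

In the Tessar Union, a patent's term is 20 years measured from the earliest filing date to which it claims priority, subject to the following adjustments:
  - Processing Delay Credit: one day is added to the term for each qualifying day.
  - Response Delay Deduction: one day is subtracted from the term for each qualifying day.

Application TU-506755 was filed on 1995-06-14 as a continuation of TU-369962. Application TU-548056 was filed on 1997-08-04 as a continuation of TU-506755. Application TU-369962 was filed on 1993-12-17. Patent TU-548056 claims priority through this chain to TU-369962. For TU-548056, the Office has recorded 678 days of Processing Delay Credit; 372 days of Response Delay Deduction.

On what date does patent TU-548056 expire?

Earliest priority filing: 17 December 1993.
Base term: 17 December 1993 + 20 years → 17 December 2013.
Processing Delay Credit: +678 days → 26 October 2015.
Response Delay Deduction: −372 days → 19 October 2014.

October 19, 2014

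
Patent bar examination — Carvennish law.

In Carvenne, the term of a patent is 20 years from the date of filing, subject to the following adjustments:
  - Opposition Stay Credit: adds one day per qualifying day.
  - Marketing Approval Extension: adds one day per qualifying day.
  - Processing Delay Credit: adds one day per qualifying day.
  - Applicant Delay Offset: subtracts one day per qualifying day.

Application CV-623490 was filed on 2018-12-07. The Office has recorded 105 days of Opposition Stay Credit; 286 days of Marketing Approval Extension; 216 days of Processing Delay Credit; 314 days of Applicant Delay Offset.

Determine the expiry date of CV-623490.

Base term: filing date + 20 years → 7 December 2038.
Opposition Stay Credit: +105 days → 22 March 2039.
Marketing Approval Extension: +286 days → 2 January 2040.
Processing Delay Credit: +216 days → 5 August 2040.
Applicant Delay Offset: −314 days → 26 September 2039.

2039-09-26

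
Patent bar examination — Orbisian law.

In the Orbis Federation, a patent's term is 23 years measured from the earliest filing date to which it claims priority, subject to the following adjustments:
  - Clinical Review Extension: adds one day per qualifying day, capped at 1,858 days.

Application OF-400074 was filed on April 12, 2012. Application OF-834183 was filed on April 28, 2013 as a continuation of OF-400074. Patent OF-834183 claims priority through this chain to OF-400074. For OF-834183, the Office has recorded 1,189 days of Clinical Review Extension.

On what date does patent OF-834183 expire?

July 14, 2038

Earliest priority filing: 12 April 2012.
Base term: 12 April 2012 + 23 years → 12 April 2035.
Clinical Review Extension: 1189 days (within the 1858-day cap) → +1189 days → 14 July 2038.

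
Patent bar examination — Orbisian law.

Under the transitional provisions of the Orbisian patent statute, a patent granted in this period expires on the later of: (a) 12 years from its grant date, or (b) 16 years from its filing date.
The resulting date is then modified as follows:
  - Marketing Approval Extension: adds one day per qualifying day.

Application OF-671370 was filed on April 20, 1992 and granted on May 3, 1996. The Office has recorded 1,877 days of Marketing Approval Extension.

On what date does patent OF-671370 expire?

2013-06-23

(a) grant + 12 years → 3 May 2008.
(b) filing + 16 years → 20 April 2008.
Later of the two: 3 May 2008.
Marketing Approval Extension: +1877 days → 23 June 2013.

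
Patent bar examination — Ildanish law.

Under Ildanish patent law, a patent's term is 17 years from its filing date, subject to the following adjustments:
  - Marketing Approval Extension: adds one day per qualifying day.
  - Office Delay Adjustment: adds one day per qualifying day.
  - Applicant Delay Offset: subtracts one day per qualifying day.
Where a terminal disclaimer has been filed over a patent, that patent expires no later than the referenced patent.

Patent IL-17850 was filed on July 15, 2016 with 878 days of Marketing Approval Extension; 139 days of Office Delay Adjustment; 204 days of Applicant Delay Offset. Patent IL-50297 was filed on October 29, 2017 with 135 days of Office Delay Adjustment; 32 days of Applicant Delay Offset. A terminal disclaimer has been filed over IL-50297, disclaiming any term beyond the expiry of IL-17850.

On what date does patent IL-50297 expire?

2035-02-09

Natural term of IL-50297:
  Base: filing + 17 years → 29 October 2034.
  Office Delay Adjustment: +135 days → 13 March 2035.
  Applicant Delay Offset: −32 days → 9 February 2035.
Expiry of referenced patent IL-17850:
  Base: filing + 17 years → 15 July 2033.
  Marketing Approval Extension: +878 days → 10 December 2035.
  Office Delay Adjustment: +139 days → 27 April 2036.
  Applicant Delay Offset: −204 days → 6 October 2035.
Terminal disclaimer: IL-50297 expires on the earlier of 9 February 2035 and 6 October 2035.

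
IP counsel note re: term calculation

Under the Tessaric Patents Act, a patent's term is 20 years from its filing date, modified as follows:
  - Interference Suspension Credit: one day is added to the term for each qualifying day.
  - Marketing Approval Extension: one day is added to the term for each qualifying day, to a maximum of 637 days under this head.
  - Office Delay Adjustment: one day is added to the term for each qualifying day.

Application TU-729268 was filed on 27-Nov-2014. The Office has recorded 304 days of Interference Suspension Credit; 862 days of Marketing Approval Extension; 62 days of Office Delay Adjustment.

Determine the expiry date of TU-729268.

Base term: filing date + 20 years → 27 November 2034.
Interference Suspension Credit: +304 days → 27 September 2035.
Marketing Approval Extension: 862 days claimed exceeds the 637-day cap, so +637 days → 25 June 2037.
Office Delay Adjustment: +62 days → 26 August 2037.

August 26, 2037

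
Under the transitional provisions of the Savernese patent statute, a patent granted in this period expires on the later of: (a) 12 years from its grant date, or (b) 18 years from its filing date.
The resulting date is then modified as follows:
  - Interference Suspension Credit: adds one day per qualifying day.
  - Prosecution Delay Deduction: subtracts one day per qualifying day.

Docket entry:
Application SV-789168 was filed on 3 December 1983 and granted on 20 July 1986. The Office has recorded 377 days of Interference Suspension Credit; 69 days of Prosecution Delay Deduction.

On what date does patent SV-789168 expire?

(a) grant + 12 years → 20 July 1998.
(b) filing + 18 years → 3 December 2001.
Later of the two: 3 December 2001.
Interference Suspension Credit: +377 days → 15 December 2002.
Prosecution Delay Deduction: −69 days → 7 October 2002.

2002-10-07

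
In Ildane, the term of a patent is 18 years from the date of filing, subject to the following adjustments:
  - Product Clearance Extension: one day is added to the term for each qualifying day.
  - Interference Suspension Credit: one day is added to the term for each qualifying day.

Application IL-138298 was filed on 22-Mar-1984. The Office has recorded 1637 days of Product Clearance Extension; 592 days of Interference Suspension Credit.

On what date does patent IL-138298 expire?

Base term: filing date + 18 years → 22 March 2002.
Product Clearance Extension: +1637 days → 14 September 2006.
Interference Suspension Credit: +592 days → 28 April 2008.

2008-04-28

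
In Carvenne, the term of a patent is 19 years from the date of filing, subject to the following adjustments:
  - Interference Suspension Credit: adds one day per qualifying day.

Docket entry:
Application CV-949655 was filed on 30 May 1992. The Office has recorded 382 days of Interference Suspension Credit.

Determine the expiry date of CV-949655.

Base term: filing date + 19 years → 30 May 2011.
Interference Suspension Credit: +382 days → 15 June 2012.

June 15, 2012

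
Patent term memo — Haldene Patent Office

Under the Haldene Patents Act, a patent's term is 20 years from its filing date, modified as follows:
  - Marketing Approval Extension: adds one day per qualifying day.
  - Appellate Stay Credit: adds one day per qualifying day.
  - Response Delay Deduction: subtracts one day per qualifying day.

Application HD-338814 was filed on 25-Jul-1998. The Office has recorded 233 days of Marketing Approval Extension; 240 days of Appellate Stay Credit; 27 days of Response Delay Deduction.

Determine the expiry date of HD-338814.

Base term: filing date + 20 years → 25 July 2018.
Marketing Approval Extension: +233 days → 15 March 2019.
Appellate Stay Credit: +240 days → 10 November 2019.
Response Delay Deduction: −27 days → 14 October 2019.

October 14, 2019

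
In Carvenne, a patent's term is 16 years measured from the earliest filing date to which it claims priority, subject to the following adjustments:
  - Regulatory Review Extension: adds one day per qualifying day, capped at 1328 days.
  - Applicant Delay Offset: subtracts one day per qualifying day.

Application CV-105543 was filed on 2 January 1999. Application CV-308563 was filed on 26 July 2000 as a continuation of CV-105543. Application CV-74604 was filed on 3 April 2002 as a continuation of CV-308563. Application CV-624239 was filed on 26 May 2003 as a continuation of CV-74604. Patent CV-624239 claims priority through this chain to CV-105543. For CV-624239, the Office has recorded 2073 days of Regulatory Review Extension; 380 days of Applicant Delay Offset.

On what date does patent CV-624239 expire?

August 7, 2017

Earliest priority filing: 2 January 1999.
Base term: 2 January 1999 + 16 years → 2 January 2015.
Regulatory Review Extension: 2073 days claimed exceeds the 1328-day cap, so +1328 days → 22 August 2018.
Applicant Delay Offset: −380 days → 7 August 2017.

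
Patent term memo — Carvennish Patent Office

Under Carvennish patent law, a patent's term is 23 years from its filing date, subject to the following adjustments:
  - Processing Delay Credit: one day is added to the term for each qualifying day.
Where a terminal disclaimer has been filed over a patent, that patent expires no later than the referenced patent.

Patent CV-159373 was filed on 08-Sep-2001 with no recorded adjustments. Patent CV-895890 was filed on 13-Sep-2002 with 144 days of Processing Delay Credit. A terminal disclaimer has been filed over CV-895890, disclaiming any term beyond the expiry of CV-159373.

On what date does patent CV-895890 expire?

Natural term of CV-895890:
  Base: filing + 23 years → 13 September 2025.
  Processing Delay Credit: +144 days → 4 February 2026.
Expiry of referenced patent CV-159373:
  Base: filing + 23 years → 8 September 2024.
Terminal disclaimer: CV-895890 expires on the earlier of 4 February 2026 and 8 September 2024.

2024-09-08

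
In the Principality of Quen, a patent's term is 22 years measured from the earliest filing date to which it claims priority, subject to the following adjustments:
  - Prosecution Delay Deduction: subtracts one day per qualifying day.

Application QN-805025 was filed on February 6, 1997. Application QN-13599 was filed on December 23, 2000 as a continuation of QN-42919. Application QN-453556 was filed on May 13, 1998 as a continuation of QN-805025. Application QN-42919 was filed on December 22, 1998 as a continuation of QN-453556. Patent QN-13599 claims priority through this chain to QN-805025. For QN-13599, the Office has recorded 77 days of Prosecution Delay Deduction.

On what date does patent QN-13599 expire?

Earliest priority filing: 6 February 1997.
Base term: 6 February 1997 + 22 years → 6 February 2019.
Prosecution Delay Deduction: −77 days → 21 November 2018.

2018-11-21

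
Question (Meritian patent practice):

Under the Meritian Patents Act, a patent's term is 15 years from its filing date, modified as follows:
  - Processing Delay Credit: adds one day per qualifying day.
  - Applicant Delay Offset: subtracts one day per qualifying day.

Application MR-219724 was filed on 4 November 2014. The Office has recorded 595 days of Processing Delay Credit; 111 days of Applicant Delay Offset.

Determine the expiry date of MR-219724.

March 3, 2031

Base term: filing date + 15 years → 4 November 2029.
Processing Delay Credit: +595 days → 22 June 2031.
Applicant Delay Offset: −111 days → 3 March 2031.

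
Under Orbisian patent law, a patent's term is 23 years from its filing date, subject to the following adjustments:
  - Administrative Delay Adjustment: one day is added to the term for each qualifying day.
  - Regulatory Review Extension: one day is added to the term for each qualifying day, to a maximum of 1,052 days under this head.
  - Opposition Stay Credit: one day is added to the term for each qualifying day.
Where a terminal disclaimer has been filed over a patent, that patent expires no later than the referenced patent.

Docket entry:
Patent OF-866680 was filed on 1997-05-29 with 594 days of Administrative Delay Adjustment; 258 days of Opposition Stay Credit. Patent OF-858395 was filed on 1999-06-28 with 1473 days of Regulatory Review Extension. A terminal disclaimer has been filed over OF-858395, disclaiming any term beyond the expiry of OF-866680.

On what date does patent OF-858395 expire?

2022-09-28

Natural term of OF-858395:
  Base: filing + 23 years → 28 June 2022.
  Regulatory Review Extension: 1473 days claimed exceeds the 1052-day cap, so +1052 days → 15 May 2025.
Expiry of referenced patent OF-866680:
  Base: filing + 23 years → 29 May 2020.
  Administrative Delay Adjustment: +594 days → 13 January 2022.
  Opposition Stay Credit: +258 days → 28 September 2022.
Terminal disclaimer: OF-858395 expires on the earlier of 15 May 2025 and 28 September 2022.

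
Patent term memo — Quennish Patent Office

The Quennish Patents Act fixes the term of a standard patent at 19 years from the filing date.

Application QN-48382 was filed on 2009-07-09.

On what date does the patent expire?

Filing date + 19 years → 9 July 2028.

2028-07-09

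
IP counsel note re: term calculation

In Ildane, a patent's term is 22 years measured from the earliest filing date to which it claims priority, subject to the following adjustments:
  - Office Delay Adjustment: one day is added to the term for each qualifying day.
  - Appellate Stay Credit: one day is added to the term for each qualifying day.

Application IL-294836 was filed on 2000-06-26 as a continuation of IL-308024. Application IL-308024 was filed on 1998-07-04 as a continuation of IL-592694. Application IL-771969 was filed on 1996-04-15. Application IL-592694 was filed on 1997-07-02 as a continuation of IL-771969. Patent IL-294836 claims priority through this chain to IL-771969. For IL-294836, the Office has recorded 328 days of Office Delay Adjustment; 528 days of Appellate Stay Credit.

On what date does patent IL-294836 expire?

August 18, 2020

Earliest priority filing: 15 April 1996.
Base term: 15 April 1996 + 22 years → 15 April 2018.
Office Delay Adjustment: +328 days → 9 March 2019.
Appellate Stay Credit: +528 days → 18 August 2020.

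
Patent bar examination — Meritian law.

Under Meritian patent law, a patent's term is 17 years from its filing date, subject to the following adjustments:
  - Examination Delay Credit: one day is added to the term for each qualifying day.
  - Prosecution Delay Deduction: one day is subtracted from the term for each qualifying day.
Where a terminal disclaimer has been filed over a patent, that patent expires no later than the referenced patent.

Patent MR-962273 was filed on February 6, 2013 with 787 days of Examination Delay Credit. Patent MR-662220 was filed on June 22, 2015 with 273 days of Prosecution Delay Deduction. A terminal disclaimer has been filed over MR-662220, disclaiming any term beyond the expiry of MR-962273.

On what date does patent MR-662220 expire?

2031-09-23

Natural term of MR-662220:
  Base: filing + 17 years → 22 June 2032.
  Prosecution Delay Deduction: −273 days → 23 September 2031.
Expiry of referenced patent MR-962273:
  Base: filing + 17 years → 6 February 2030.
  Examination Delay Credit: +787 days → 3 April 2032.
Terminal disclaimer: MR-662220 expires on the earlier of 23 September 2031 and 3 April 2032.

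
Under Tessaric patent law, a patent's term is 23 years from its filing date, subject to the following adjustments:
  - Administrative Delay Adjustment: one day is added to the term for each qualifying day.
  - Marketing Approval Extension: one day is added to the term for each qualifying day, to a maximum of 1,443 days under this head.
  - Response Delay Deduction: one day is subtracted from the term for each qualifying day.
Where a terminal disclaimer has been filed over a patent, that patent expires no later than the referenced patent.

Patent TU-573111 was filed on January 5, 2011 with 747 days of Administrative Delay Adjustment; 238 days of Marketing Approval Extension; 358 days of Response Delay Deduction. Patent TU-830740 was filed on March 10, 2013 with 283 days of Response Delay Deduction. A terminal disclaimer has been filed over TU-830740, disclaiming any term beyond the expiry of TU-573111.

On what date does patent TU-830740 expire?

2035-06-01

Natural term of TU-830740:
  Base: filing + 23 years → 10 March 2036.
  Response Delay Deduction: −283 days → 1 June 2035.
Expiry of referenced patent TU-573111:
  Base: filing + 23 years → 5 January 2034.
  Administrative Delay Adjustment: +747 days → 22 January 2036.
  Marketing Approval Extension: 238 days (within the 1443-day cap) → +238 days → 16 September 2036.
  Response Delay Deduction: −358 days → 24 September 2035.
Terminal disclaimer: TU-830740 expires on the earlier of 1 June 2035 and 24 September 2035.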